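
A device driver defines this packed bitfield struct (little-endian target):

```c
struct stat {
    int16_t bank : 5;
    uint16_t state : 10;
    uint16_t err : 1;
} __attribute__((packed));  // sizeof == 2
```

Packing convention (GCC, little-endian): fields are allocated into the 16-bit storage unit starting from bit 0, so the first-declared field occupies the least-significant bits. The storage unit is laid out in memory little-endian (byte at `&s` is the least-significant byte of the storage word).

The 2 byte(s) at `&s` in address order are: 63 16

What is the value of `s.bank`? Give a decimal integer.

3

[0]=0x63 [1]=0x16 (little-endian) → word 0x1663
bank:5 @ bit 0 → (0x1663>>0)&0x1f = 0x3  ←
state:10 @ bit 5 → (0x1663>>5)&0x3ff = 0xb3
err:1 @ bit 15 → (0x1663>>15)&0x1 = 0x0
bank signed 5b, MSB=0: value = 3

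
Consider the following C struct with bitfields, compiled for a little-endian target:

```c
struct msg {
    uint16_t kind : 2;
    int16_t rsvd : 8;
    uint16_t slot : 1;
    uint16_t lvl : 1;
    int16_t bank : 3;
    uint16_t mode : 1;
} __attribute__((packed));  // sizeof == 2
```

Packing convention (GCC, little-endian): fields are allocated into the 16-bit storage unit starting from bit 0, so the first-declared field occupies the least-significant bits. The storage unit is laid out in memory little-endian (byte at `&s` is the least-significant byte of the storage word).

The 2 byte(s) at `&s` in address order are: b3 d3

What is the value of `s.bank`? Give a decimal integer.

-3

[0]=0xb3 [1]=0xd3 (little-endian) → word 0xd3b3
kind [0+:2] = (word>>0) & 0x3 = 3
rsvd [2+:8] = (word>>2) & 0xff = 236
slot [10+:1] = (word>>10) & 0x1 = 0
lvl [11+:1] = (word>>11) & 0x1 = 0
bank [12+:3] = (word>>12) & 0x7 = 5  ←
mode [15+:1] = (word>>15) & 0x1 = 1
bank signed 3b, MSB=1: 5 - 8 = -3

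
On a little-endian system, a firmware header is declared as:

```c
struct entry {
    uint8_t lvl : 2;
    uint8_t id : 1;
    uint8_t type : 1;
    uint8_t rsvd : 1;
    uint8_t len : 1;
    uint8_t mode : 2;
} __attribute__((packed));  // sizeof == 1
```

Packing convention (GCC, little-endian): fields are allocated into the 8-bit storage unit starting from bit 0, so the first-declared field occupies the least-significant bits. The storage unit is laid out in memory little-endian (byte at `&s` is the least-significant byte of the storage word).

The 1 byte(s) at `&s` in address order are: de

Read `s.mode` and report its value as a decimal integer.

[0]=0xde (little-endian) → word 0xde
lvl:2 @ bit 0 → (0xde>>0)&0x3 = 0x2
id:1 @ bit 2 → (0xde>>2)&0x1 = 0x1
type:1 @ bit 3 → (0xde>>3)&0x1 = 0x1
rsvd:1 @ bit 4 → (0xde>>4)&0x1 = 0x1
len:1 @ bit 5 → (0xde>>5)&0x1 = 0x0
mode:2 @ bit 6 → (0xde>>6)&0x3 = 0x3  ←

3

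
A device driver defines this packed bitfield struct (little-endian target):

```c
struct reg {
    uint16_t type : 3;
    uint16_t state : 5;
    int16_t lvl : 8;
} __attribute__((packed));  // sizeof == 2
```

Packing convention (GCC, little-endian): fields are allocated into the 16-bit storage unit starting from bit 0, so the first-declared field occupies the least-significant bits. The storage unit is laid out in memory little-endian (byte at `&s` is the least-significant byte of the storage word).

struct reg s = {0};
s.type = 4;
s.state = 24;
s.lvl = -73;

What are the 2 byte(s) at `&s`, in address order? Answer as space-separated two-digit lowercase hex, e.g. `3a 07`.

[0+:3] type=4 & 0x7 = 0x4; word=0x0004
[3+:5] state=24 & 0x1f = 0x18; word=0x00c4
[8+:8] lvl=-73 & 0xff = 0xb7; word=0xb7c4
word = 0xb7c4 → little-endian bytes:
  [0]=0xc4  [1]=0xb7

c4 b7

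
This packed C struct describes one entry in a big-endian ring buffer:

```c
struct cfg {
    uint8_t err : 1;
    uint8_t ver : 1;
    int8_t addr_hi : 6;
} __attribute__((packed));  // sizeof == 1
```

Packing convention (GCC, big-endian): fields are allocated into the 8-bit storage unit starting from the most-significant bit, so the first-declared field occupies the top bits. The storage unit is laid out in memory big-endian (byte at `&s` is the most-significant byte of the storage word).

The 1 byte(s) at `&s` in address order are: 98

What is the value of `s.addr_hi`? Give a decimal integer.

[0]=0x98 (big-endian) → word 0x98
err:1 @ bit 7 → (0x98>>7)&0x1 = 0x1
ver:1 @ bit 6 → (0x98>>6)&0x1 = 0x0
addr_hi:6 @ bit 0 → (0x98>>0)&0x3f = 0x18  ←
addr_hi signed 6b, MSB=0: value = 24

24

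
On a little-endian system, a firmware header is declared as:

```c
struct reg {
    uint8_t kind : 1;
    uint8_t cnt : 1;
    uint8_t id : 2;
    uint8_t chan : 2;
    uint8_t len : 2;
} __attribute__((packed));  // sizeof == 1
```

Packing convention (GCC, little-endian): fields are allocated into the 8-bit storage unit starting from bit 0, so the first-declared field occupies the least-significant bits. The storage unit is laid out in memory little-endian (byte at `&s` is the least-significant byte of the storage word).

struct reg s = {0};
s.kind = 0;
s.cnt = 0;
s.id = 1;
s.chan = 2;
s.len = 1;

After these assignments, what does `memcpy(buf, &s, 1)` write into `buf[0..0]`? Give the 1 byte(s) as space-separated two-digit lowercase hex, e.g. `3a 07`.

kind:1 = 0 → 0x0 << 0 → word 0x00
cnt:1 = 0 → 0x0 << 1 → word 0x00
id:2 = 1 → 0x1 << 2 → word 0x04
chan:2 = 2 → 0x2 << 4 → word 0x24
len:2 = 1 → 0x1 << 6 → word 0x64
word = 0x64 → little-endian bytes:
  [0]=0x64

64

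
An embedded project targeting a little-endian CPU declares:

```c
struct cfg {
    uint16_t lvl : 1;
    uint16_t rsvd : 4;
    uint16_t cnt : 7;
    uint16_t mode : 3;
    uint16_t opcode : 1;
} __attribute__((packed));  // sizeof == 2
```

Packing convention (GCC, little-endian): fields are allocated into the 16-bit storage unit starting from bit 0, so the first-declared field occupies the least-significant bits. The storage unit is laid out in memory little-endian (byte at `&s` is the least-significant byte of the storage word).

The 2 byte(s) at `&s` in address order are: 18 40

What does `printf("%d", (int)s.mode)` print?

4

[0]=0x18 [1]=0x40 (little-endian) → word 0x4018
lvl:1 @ bit 0 → (0x4018>>0)&0x1 = 0x0
rsvd:4 @ bit 1 → (0x4018>>1)&0xf = 0xc
cnt:7 @ bit 5 → (0x4018>>5)&0x7f = 0x0
mode:3 @ bit 12 → (0x4018>>12)&0x7 = 0x4  ←
opcode:1 @ bit 15 → (0x4018>>15)&0x1 = 0x0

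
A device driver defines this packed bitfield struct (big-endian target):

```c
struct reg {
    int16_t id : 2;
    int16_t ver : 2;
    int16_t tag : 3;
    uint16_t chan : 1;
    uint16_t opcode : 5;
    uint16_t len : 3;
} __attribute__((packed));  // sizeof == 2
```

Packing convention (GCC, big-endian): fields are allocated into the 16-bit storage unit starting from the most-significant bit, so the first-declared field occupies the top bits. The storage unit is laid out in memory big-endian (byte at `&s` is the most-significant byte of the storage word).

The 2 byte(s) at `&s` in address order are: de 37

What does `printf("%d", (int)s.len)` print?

[0]=0xde [1]=0x37 (big-endian) → word 0xde37
id:2 @ bit 14 → (0xde37>>14)&0x3 = 0x3
ver:2 @ bit 12 → (0xde37>>12)&0x3 = 0x1
tag:3 @ bit 9 → (0xde37>>9)&0x7 = 0x7
chan:1 @ bit 8 → (0xde37>>8)&0x1 = 0x0
opcode:5 @ bit 3 → (0xde37>>3)&0x1f = 0x6
len:3 @ bit 0 → (0xde37>>0)&0x7 = 0x7  ←

7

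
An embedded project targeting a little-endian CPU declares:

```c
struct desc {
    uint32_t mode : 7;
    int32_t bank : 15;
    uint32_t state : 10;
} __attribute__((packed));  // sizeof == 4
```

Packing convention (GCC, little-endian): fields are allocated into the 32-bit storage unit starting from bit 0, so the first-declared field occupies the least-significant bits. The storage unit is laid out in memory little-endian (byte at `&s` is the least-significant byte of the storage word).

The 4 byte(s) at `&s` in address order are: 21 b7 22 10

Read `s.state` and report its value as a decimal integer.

64

[0]=0x21 [1]=0xb7 [2]=0x22 [3]=0x10 (little-endian) → word 0x1022b721
mode:7 @ bit 0 → (0x1022b721>>0)&0x7f = 0x21
bank:15 @ bit 7 → (0x1022b721>>7)&0x7fff = 0x456e
state:10 @ bit 22 → (0x1022b721>>22)&0x3ff = 0x40  ←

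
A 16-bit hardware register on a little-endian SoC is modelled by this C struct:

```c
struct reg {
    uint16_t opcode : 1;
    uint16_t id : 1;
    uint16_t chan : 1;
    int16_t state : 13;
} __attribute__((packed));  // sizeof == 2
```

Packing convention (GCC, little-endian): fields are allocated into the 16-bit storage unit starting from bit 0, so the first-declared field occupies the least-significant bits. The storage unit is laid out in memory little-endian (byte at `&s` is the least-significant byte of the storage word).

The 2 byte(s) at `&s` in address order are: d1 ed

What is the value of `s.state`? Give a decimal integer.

-582

[0]=0xd1 [1]=0xed (little-endian) → word 0xedd1
opcode [0+:1] = (word>>0) & 0x1 = 1
id [1+:1] = (word>>1) & 0x1 = 0
chan [2+:1] = (word>>2) & 0x1 = 0
state [3+:13] = (word>>3) & 0x1fff = 7610  ←
state signed 13b, MSB=1: 7610 - 8192 = -582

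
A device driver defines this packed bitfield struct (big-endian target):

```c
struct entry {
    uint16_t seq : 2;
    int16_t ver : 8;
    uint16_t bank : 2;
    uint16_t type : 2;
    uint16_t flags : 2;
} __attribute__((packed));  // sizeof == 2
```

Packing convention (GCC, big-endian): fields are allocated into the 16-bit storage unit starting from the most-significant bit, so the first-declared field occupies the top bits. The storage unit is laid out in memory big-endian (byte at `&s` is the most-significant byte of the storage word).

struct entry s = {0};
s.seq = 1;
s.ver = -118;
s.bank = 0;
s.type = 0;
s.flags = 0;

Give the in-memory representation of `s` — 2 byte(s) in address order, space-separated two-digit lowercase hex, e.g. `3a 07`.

62 80

[14+:2] seq=1 & 0x3 = 0x1; word=0x4000
[6+:8] ver=-118 & 0xff = 0x8a; word=0x6280
[4+:2] bank=0 & 0x3 = 0x0; word=0x6280
[2+:2] type=0 & 0x3 = 0x0; word=0x6280
[0+:2] flags=0 & 0x3 = 0x0; word=0x6280
word = 0x6280 → big-endian bytes:
  [0]=0x62  [1]=0x80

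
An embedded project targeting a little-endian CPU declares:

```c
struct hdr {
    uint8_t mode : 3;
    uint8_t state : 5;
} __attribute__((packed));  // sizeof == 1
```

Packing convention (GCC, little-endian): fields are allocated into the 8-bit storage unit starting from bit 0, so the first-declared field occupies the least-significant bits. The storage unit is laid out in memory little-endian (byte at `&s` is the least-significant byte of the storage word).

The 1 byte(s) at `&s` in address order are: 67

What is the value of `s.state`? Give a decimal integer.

[0]=0x67 (little-endian) → word 0x67
mode [0+:3] = (word>>0) & 0x7 = 7
state [3+:5] = (word>>3) & 0x1f = 12  ←

12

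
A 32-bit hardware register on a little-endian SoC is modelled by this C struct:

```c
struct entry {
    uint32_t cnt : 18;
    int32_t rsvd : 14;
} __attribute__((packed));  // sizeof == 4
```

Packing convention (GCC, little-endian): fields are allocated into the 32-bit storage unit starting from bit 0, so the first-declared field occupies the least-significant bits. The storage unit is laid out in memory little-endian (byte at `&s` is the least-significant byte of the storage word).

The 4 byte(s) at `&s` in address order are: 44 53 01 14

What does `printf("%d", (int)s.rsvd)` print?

1280

[0]=0x44 [1]=0x53 [2]=0x01 [3]=0x14 (little-endian) → word 0x14015344
cnt:18 @ bit 0 → (0x14015344>>0)&0x3ffff = 0x15344
rsvd:14 @ bit 18 → (0x14015344>>18)&0x3fff = 0x500  ←
rsvd signed 14b, MSB=0: value = 1280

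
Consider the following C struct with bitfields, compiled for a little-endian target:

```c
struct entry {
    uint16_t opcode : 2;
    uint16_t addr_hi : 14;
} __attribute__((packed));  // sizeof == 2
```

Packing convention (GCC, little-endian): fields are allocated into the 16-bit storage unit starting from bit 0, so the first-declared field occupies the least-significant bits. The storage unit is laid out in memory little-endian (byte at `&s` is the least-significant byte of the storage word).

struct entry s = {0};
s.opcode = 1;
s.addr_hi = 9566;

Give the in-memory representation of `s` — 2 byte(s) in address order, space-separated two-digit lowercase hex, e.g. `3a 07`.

[0+:2] opcode=1 & 0x3 = 0x1; word=0x0001
[2+:14] addr_hi=9566 & 0x3fff = 0x255e; word=0x9579
word = 0x9579 → little-endian bytes:
  [0]=0x79  [1]=0x95

79 95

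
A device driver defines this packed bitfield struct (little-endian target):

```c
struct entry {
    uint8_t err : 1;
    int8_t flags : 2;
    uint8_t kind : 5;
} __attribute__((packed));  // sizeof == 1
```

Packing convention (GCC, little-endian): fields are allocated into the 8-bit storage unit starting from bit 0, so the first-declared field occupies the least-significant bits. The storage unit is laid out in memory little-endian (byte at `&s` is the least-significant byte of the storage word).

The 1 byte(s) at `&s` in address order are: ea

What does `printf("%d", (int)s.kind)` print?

[0]=0xea (little-endian) → word 0xea
err:1 @ bit 0 → (0xea>>0)&0x1 = 0x0
flags:2 @ bit 1 → (0xea>>1)&0x3 = 0x1
kind:5 @ bit 3 → (0xea>>3)&0x1f = 0x1d  ←

29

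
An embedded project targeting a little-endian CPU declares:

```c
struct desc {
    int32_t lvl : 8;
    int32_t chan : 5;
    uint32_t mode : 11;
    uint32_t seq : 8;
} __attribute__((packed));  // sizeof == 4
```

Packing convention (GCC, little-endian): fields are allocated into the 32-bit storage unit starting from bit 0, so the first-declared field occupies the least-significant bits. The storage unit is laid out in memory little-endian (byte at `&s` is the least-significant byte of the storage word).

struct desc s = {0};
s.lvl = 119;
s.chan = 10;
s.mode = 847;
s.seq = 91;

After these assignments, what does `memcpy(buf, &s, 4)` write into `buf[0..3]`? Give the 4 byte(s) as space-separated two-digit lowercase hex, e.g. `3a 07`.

77 ea 69 5b

[0+:8] lvl=119 & 0xff = 0x77; word=0x00000077
[8+:5] chan=10 & 0x1f = 0xa; word=0x00000a77
[13+:11] mode=847 & 0x7ff = 0x34f; word=0x0069ea77
[24+:8] seq=91 & 0xff = 0x5b; word=0x5b69ea77
word = 0x5b69ea77 → little-endian bytes:
  [0]=0x77  [1]=0xea  [2]=0x69  [3]=0x5b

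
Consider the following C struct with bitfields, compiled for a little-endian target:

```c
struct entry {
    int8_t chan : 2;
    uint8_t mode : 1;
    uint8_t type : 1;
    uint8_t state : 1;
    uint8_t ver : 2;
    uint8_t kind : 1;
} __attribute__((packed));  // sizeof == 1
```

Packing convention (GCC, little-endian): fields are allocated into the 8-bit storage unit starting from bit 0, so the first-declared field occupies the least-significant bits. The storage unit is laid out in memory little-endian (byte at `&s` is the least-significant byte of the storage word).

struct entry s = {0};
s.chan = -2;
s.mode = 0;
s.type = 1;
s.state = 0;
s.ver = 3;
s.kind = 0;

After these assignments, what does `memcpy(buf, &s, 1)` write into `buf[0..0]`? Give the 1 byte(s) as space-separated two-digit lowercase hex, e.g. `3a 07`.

6a

[0+:2] chan=-2 & 0x3 = 0x2; word=0x02
[2+:1] mode=0 & 0x1 = 0x0; word=0x02
[3+:1] type=1 & 0x1 = 0x1; word=0x0a
[4+:1] state=0 & 0x1 = 0x0; word=0x0a
[5+:2] ver=3 & 0x3 = 0x3; word=0x6a
[7+:1] kind=0 & 0x1 = 0x0; word=0x6a
word = 0x6a → little-endian bytes:
  [0]=0x6a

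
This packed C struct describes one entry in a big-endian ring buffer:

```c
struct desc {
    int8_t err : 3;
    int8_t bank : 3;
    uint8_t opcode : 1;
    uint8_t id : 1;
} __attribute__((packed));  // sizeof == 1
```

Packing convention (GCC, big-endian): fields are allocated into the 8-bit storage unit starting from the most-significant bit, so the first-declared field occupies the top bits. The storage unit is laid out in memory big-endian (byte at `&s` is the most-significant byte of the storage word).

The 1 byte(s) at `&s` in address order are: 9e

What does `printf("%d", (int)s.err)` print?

[0]=0x9e (big-endian) → word 0x9e
err:3 @ bit 5 → (0x9e>>5)&0x7 = 0x4  ←
bank:3 @ bit 2 → (0x9e>>2)&0x7 = 0x7
opcode:1 @ bit 1 → (0x9e>>1)&0x1 = 0x1
id:1 @ bit 0 → (0x9e>>0)&0x1 = 0x0
err signed 3b, MSB=1: 4 - 8 = -4

-4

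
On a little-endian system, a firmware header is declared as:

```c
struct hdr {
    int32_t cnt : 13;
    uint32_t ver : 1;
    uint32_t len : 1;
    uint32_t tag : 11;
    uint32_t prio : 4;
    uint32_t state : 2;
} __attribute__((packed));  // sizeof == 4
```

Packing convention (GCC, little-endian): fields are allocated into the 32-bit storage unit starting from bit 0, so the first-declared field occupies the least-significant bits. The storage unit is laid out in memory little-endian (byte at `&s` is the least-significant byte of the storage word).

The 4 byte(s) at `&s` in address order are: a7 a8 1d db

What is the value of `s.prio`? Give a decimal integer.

[0]=0xa7 [1]=0xa8 [2]=0x1d [3]=0xdb (little-endian) → word 0xdb1da8a7
cnt:13 @ bit 0 → (0xdb1da8a7>>0)&0x1fff = 0x8a7
ver:1 @ bit 13 → (0xdb1da8a7>>13)&0x1 = 0x1
len:1 @ bit 14 → (0xdb1da8a7>>14)&0x1 = 0x0
tag:11 @ bit 15 → (0xdb1da8a7>>15)&0x7ff = 0x63b
prio:4 @ bit 26 → (0xdb1da8a7>>26)&0xf = 0x6  ←
state:2 @ bit 30 → (0xdb1da8a7>>30)&0x3 = 0x3

6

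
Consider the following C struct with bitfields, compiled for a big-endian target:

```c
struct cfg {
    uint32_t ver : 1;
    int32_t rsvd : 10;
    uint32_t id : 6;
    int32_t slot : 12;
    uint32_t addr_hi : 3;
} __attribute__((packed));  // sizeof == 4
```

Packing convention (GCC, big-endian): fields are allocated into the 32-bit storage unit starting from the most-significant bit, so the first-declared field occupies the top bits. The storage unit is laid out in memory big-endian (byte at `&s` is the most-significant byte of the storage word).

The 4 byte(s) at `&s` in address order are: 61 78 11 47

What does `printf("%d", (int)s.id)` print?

48

[0]=0x61 [1]=0x78 [2]=0x11 [3]=0x47 (big-endian) → word 0x61781147
ver:1 @ bit 31 → (0x61781147>>31)&0x1 = 0x0
rsvd:10 @ bit 21 → (0x61781147>>21)&0x3ff = 0x30b
id:6 @ bit 15 → (0x61781147>>15)&0x3f = 0x30  ←
slot:12 @ bit 3 → (0x61781147>>3)&0xfff = 0x228
addr_hi:3 @ bit 0 → (0x61781147>>0)&0x7 = 0x7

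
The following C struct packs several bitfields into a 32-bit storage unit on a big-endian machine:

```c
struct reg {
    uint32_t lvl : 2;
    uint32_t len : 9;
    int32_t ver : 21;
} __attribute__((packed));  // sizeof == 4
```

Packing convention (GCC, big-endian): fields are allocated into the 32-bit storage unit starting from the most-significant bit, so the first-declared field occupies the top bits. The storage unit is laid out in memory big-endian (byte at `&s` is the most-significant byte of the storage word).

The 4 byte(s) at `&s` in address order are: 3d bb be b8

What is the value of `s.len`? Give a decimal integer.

[0]=0x3d [1]=0xbb [2]=0xbe [3]=0xb8 (big-endian) → word 0x3dbbbeb8
lvl:2 @ bit 30 → (0x3dbbbeb8>>30)&0x3 = 0x0
len:9 @ bit 21 → (0x3dbbbeb8>>21)&0x1ff = 0x1ed  ←
ver:21 @ bit 0 → (0x3dbbbeb8>>0)&0x1fffff = 0x1bbeb8

493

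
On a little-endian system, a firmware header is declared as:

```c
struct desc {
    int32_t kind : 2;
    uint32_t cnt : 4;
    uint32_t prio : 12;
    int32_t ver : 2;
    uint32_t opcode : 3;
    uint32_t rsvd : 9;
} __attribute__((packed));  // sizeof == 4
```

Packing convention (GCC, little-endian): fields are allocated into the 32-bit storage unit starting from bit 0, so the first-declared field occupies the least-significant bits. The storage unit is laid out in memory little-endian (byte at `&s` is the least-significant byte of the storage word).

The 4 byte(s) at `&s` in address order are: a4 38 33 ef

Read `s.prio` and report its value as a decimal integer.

3298

[0]=0xa4 [1]=0x38 [2]=0x33 [3]=0xef (little-endian) → word 0xef3338a4
kind:2 @ bit 0 → (0xef3338a4>>0)&0x3 = 0x0
cnt:4 @ bit 2 → (0xef3338a4>>2)&0xf = 0x9
prio:12 @ bit 6 → (0xef3338a4>>6)&0xfff = 0xce2  ←
ver:2 @ bit 18 → (0xef3338a4>>18)&0x3 = 0x0
opcode:3 @ bit 20 → (0xef3338a4>>20)&0x7 = 0x3
rsvd:9 @ bit 23 → (0xef3338a4>>23)&0x1ff = 0x1de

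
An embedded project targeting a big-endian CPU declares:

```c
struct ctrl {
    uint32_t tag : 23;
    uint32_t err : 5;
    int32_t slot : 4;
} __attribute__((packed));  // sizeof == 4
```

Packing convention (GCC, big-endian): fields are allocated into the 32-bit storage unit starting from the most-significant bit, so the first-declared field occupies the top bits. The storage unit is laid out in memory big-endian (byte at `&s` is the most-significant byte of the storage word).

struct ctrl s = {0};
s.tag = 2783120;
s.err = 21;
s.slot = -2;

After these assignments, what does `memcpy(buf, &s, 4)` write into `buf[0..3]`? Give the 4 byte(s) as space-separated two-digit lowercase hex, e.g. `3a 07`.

tag (23b) val=2783120 bits=0x2a7790 at bit 9: 0x54ef2000
err (5b) val=21 bits=0x15 at bit 4: 0x54ef2150
slot (4b) val=-2 bits=0xe at bit 0: 0x54ef215e
word = 0x54ef215e → big-endian bytes:
  [0]=0x54  [1]=0xef  [2]=0x21  [3]=0x5e

54 ef 21 5e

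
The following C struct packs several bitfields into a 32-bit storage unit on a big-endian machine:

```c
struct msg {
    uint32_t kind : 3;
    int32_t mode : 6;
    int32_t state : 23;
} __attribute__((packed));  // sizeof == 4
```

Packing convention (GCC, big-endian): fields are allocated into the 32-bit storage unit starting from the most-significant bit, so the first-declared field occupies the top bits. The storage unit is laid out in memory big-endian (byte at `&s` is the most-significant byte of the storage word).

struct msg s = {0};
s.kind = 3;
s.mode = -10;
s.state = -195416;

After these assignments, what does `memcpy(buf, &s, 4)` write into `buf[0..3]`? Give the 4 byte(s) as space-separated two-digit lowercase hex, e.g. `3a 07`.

7b 7d 04 a8

kind:3 = 3 → 0x3 << 29 → word 0x60000000
mode:6 = -10 → 0x36 << 23 → word 0x7b000000
state:23 = -195416 → 0x7d04a8 << 0 → word 0x7b7d04a8
word = 0x7b7d04a8 → big-endian bytes:
  [0]=0x7b  [1]=0x7d  [2]=0x04  [3]=0xa8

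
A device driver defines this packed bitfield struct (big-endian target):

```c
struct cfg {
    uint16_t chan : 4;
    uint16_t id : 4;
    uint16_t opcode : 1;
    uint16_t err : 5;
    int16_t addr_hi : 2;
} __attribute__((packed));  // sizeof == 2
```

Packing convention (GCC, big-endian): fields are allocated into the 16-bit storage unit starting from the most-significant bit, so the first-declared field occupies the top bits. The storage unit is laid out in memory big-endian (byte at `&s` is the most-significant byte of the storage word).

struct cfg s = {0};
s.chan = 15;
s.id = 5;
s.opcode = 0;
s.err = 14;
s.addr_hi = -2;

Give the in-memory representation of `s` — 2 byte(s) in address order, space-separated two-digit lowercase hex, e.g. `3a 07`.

f5 3a

chan (4b) val=15 bits=0xf at bit 12: 0xf000
id (4b) val=5 bits=0x5 at bit 8: 0xf500
opcode (1b) val=0 bits=0x0 at bit 7: 0xf500
err (5b) val=14 bits=0xe at bit 2: 0xf538
addr_hi (2b) val=-2 bits=0x2 at bit 0: 0xf53a
word = 0xf53a → big-endian bytes:
  [0]=0xf5  [1]=0x3a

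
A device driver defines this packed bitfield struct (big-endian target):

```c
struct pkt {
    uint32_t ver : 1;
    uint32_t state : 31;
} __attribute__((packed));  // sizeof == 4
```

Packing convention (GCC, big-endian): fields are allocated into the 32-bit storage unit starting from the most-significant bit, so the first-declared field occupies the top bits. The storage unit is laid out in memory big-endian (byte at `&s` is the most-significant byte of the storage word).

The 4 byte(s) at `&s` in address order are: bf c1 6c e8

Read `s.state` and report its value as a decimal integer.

1069640936

[0]=0xbf [1]=0xc1 [2]=0x6c [3]=0xe8 (big-endian) → word 0xbfc16ce8
ver [31+:1] = (word>>31) & 0x1 = 1
state [0+:31] = (word>>0) & 0x7fffffff = 1069640936  ←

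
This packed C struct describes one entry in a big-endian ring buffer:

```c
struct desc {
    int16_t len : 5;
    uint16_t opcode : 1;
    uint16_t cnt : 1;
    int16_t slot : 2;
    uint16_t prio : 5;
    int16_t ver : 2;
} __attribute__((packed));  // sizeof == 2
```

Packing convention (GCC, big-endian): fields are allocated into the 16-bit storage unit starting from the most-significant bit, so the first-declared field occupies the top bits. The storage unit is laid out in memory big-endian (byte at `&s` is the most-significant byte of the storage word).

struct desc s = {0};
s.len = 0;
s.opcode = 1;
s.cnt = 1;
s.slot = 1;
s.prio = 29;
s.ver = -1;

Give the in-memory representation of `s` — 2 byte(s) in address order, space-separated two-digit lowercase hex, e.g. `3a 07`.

len (5b) val=0 bits=0x0 at bit 11: 0x0000
opcode (1b) val=1 bits=0x1 at bit 10: 0x0400
cnt (1b) val=1 bits=0x1 at bit 9: 0x0600
slot (2b) val=1 bits=0x1 at bit 7: 0x0680
prio (5b) val=29 bits=0x1d at bit 2: 0x06f4
ver (2b) val=-1 bits=0x3 at bit 0: 0x06f7
word = 0x06f7 → big-endian bytes:
  [0]=0x06  [1]=0xf7

06 f7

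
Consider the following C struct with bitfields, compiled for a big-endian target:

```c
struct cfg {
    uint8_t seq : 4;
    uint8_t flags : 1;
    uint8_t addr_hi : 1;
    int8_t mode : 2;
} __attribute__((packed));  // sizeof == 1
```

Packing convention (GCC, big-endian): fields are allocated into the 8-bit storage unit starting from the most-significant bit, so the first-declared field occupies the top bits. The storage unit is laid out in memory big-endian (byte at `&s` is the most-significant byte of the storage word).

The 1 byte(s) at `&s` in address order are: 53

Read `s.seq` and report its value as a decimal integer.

5

[0]=0x53 (big-endian) → word 0x53
seq [4+:4] = (word>>4) & 0xf = 5  ←
flags [3+:1] = (word>>3) & 0x1 = 0
addr_hi [2+:1] = (word>>2) & 0x1 = 0
mode [0+:2] = (word>>0) & 0x3 = 3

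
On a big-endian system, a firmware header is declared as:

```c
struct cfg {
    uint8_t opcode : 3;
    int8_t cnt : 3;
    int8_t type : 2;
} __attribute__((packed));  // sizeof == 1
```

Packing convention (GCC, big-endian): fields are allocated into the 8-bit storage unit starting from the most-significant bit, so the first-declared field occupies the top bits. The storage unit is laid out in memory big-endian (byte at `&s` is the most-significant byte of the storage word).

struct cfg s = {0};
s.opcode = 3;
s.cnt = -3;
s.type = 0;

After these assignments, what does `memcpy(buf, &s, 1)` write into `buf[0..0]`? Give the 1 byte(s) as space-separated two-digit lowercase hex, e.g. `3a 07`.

opcode (3b) val=3 bits=0x3 at bit 5: 0x60
cnt (3b) val=-3 bits=0x5 at bit 2: 0x74
type (2b) val=0 bits=0x0 at bit 0: 0x74
word = 0x74 → big-endian bytes:
  [0]=0x74

74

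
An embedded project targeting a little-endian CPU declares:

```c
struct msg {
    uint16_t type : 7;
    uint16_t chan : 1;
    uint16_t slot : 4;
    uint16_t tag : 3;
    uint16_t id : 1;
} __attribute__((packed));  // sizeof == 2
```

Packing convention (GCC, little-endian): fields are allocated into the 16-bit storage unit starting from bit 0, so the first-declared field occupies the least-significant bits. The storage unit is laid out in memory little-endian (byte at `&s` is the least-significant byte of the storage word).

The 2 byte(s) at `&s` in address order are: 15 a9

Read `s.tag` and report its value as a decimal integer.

2

[0]=0x15 [1]=0xa9 (little-endian) → word 0xa915
type:7 @ bit 0 → (0xa915>>0)&0x7f = 0x15
chan:1 @ bit 7 → (0xa915>>7)&0x1 = 0x0
slot:4 @ bit 8 → (0xa915>>8)&0xf = 0x9
tag:3 @ bit 12 → (0xa915>>12)&0x7 = 0x2  ←
id:1 @ bit 15 → (0xa915>>15)&0x1 = 0x1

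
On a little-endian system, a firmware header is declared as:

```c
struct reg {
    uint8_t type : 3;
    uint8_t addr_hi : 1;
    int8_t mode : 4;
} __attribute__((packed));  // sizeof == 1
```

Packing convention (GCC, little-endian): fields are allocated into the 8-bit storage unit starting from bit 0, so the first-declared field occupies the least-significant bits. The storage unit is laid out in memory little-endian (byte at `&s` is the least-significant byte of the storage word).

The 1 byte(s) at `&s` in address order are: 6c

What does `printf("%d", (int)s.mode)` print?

[0]=0x6c (little-endian) → word 0x6c
type [0+:3] = (word>>0) & 0x7 = 4
addr_hi [3+:1] = (word>>3) & 0x1 = 1
mode [4+:4] = (word>>4) & 0xf = 6  ←
mode signed 4b, MSB=0: value = 6

6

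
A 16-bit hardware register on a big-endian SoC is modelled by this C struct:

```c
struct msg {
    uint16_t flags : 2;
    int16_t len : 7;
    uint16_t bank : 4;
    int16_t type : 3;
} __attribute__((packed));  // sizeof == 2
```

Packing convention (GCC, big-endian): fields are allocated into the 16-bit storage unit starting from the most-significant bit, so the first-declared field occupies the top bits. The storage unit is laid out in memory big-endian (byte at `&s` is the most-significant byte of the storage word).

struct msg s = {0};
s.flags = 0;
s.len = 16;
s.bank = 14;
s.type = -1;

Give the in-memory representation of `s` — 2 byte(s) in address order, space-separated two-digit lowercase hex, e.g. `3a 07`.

[14+:2] flags=0 & 0x3 = 0x0; word=0x0000
[7+:7] len=16 & 0x7f = 0x10; word=0x0800
[3+:4] bank=14 & 0xf = 0xe; word=0x0870
[0+:3] type=-1 & 0x7 = 0x7; word=0x0877
word = 0x0877 → big-endian bytes:
  [0]=0x08  [1]=0x77

08 77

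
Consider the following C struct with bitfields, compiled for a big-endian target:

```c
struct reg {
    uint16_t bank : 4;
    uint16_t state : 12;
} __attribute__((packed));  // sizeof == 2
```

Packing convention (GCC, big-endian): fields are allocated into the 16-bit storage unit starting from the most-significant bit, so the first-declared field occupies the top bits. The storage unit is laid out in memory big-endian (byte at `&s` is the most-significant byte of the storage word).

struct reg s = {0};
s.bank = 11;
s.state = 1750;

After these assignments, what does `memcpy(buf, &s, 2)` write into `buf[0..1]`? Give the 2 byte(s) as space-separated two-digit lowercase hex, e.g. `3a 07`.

b6 d6

bank:4 = 11 → 0xb << 12 → word 0xb000
state:12 = 1750 → 0x6d6 << 0 → word 0xb6d6
word = 0xb6d6 → big-endian bytes:
  [0]=0xb6  [1]=0xd6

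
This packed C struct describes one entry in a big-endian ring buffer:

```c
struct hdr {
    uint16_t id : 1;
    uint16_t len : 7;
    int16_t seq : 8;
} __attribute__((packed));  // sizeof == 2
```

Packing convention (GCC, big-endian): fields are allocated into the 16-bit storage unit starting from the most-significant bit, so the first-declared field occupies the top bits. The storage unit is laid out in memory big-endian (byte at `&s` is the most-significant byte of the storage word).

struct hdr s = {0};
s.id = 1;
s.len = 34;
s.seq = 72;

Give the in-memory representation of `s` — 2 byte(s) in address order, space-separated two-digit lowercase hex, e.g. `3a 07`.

a2 48

[15+:1] id=1 & 0x1 = 0x1; word=0x8000
[8+:7] len=34 & 0x7f = 0x22; word=0xa200
[0+:8] seq=72 & 0xff = 0x48; word=0xa248
word = 0xa248 → big-endian bytes:
  [0]=0xa2  [1]=0x48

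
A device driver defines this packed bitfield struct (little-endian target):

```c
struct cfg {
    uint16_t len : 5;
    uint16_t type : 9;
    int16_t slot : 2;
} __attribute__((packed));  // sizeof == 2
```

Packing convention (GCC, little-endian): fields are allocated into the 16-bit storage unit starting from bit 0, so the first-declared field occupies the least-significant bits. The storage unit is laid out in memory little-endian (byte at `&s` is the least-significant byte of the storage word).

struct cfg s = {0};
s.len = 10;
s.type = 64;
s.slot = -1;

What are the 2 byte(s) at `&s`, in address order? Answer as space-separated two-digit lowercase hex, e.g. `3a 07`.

len:5 = 10 → 0xa << 0 → word 0x000a
type:9 = 64 → 0x40 << 5 → word 0x080a
slot:2 = -1 → 0x3 << 14 → word 0xc80a
word = 0xc80a → little-endian bytes:
  [0]=0x0a  [1]=0xc8

0a c8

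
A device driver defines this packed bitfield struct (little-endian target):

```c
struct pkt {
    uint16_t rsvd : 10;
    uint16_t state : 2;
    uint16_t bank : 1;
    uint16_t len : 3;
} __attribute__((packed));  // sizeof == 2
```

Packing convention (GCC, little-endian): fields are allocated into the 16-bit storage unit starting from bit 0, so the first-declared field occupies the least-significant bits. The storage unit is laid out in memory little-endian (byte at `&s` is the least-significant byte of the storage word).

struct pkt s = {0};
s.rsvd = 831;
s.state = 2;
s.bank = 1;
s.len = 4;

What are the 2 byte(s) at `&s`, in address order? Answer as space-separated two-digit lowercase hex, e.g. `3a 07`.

[0+:10] rsvd=831 & 0x3ff = 0x33f; word=0x033f
[10+:2] state=2 & 0x3 = 0x2; word=0x0b3f
[12+:1] bank=1 & 0x1 = 0x1; word=0x1b3f
[13+:3] len=4 & 0x7 = 0x4; word=0x9b3f
word = 0x9b3f → little-endian bytes:
  [0]=0x3f  [1]=0x9b

3f 9b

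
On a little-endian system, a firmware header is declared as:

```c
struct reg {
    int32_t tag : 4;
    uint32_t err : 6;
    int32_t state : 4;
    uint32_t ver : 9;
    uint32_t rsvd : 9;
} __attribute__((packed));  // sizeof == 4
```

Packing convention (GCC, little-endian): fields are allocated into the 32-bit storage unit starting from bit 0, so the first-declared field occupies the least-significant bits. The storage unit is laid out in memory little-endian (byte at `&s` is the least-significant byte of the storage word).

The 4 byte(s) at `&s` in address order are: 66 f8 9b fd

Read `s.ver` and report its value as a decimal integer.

[0]=0x66 [1]=0xf8 [2]=0x9b [3]=0xfd (little-endian) → word 0xfd9bf866
tag:4 @ bit 0 → (0xfd9bf866>>0)&0xf = 0x6
err:6 @ bit 4 → (0xfd9bf866>>4)&0x3f = 0x6
state:4 @ bit 10 → (0xfd9bf866>>10)&0xf = 0xe
ver:9 @ bit 14 → (0xfd9bf866>>14)&0x1ff = 0x6f  ←
rsvd:9 @ bit 23 → (0xfd9bf866>>23)&0x1ff = 0x1fb

111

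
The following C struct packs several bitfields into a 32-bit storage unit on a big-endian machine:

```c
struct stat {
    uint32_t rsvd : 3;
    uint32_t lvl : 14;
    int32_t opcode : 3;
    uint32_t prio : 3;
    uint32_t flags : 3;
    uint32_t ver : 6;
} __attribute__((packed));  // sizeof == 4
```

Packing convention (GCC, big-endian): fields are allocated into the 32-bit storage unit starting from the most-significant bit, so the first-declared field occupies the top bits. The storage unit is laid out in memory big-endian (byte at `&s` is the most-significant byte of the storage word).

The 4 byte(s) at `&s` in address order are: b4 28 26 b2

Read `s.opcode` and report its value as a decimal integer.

2

[0]=0xb4 [1]=0x28 [2]=0x26 [3]=0xb2 (big-endian) → word 0xb42826b2
rsvd:3 @ bit 29 → (0xb42826b2>>29)&0x7 = 0x5
lvl:14 @ bit 15 → (0xb42826b2>>15)&0x3fff = 0x2850
opcode:3 @ bit 12 → (0xb42826b2>>12)&0x7 = 0x2  ←
prio:3 @ bit 9 → (0xb42826b2>>9)&0x7 = 0x3
flags:3 @ bit 6 → (0xb42826b2>>6)&0x7 = 0x2
ver:6 @ bit 0 → (0xb42826b2>>0)&0x3f = 0x32
opcode signed 3b, MSB=0: value = 2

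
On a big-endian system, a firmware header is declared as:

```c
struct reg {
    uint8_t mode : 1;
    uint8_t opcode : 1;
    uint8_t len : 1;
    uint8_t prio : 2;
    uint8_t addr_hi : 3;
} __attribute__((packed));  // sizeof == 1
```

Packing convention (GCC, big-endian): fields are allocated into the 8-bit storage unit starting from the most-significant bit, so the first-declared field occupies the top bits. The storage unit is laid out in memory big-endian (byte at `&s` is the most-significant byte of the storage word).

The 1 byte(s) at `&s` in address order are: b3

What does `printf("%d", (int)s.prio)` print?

2

[0]=0xb3 (big-endian) → word 0xb3
mode:1 @ bit 7 → (0xb3>>7)&0x1 = 0x1
opcode:1 @ bit 6 → (0xb3>>6)&0x1 = 0x0
len:1 @ bit 5 → (0xb3>>5)&0x1 = 0x1
prio:2 @ bit 3 → (0xb3>>3)&0x3 = 0x2  ←
addr_hi:3 @ bit 0 → (0xb3>>0)&0x7 = 0x3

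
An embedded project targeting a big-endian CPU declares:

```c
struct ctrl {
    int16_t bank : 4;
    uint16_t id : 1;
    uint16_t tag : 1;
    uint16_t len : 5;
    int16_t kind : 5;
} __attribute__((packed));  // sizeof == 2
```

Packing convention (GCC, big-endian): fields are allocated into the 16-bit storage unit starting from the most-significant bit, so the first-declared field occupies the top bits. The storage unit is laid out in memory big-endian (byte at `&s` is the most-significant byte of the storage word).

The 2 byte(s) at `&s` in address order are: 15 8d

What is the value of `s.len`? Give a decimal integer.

[0]=0x15 [1]=0x8d (big-endian) → word 0x158d
bank [12+:4] = (word>>12) & 0xf = 1
id [11+:1] = (word>>11) & 0x1 = 0
tag [10+:1] = (word>>10) & 0x1 = 1
len [5+:5] = (word>>5) & 0x1f = 12  ←
kind [0+:5] = (word>>0) & 0x1f = 13

12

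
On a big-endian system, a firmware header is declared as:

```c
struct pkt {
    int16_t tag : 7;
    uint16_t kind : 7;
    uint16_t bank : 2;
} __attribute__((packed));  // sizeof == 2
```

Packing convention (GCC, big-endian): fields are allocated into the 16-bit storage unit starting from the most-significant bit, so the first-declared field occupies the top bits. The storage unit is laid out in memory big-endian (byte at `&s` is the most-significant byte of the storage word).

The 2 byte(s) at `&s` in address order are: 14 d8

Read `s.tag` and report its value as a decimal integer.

10

[0]=0x14 [1]=0xd8 (big-endian) → word 0x14d8
tag [9+:7] = (word>>9) & 0x7f = 10  ←
kind [2+:7] = (word>>2) & 0x7f = 54
bank [0+:2] = (word>>0) & 0x3 = 0
tag signed 7b, MSB=0: value = 10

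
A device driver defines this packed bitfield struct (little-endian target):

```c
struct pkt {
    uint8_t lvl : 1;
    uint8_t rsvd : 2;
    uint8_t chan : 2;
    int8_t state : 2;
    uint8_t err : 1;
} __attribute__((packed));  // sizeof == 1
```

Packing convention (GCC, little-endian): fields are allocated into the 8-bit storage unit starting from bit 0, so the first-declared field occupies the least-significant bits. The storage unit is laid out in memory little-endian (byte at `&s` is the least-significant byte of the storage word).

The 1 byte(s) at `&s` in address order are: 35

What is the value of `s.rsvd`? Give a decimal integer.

[0]=0x35 (little-endian) → word 0x35
lvl [0+:1] = (word>>0) & 0x1 = 1
rsvd [1+:2] = (word>>1) & 0x3 = 2  ←
chan [3+:2] = (word>>3) & 0x3 = 2
state [5+:2] = (word>>5) & 0x3 = 1
err [7+:1] = (word>>7) & 0x1 = 0

2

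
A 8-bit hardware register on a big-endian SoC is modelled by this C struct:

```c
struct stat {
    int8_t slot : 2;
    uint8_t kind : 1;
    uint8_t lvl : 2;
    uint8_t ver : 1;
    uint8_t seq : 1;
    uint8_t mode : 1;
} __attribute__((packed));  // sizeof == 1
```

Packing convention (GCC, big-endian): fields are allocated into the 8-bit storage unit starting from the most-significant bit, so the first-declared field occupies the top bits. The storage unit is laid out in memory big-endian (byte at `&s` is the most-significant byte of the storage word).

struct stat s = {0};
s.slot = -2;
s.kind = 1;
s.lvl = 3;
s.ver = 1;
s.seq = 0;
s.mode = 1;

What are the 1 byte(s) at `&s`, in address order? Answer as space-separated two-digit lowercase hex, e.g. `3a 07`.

slot (2b) val=-2 bits=0x2 at bit 6: 0x80
kind (1b) val=1 bits=0x1 at bit 5: 0xa0
lvl (2b) val=3 bits=0x3 at bit 3: 0xb8
ver (1b) val=1 bits=0x1 at bit 2: 0xbc
seq (1b) val=0 bits=0x0 at bit 1: 0xbc
mode (1b) val=1 bits=0x1 at bit 0: 0xbd
word = 0xbd → big-endian bytes:
  [0]=0xbd

bd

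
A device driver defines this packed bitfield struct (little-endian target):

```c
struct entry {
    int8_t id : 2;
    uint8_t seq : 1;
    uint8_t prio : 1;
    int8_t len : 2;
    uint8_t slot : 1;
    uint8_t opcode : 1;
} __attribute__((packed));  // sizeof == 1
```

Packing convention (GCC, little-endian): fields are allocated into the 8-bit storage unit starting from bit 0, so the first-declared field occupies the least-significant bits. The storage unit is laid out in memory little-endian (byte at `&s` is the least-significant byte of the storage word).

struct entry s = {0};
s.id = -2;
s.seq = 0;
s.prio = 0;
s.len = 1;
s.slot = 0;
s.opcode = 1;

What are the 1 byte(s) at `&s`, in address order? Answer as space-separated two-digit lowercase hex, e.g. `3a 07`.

id:2 = -2 → 0x2 << 0 → word 0x02
seq:1 = 0 → 0x0 << 2 → word 0x02
prio:1 = 0 → 0x0 << 3 → word 0x02
len:2 = 1 → 0x1 << 4 → word 0x12
slot:1 = 0 → 0x0 << 6 → word 0x12
opcode:1 = 1 → 0x1 << 7 → word 0x92
word = 0x92 → little-endian bytes:
  [0]=0x92

92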